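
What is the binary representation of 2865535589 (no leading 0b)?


2865535589 = 10101010110011001001101001100101 in binary

10101010110011001001101001100101


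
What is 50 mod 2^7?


50 & 127 = 50

50


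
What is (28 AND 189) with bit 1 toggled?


Step 1: 28 & 189 = 28
Step 2: 28 ^ (1 << 1) = 28 ^ 2 = 30

30


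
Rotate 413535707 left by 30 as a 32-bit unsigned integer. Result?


Rotate 0b11000101001100000110111011011 left by 30 (32-bit) = 0b11000110001010011000001101110110 = 3324609398

3324609398


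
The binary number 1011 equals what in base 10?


1011 in decimal = 11

11


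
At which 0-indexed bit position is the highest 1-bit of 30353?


0b111011010010001. Highest set bit at position 14

14


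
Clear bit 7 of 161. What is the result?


161 & ~(1 << 7) = 33

33


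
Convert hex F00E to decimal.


F00E hex = 61454 decimal

61454


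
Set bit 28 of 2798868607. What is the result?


2798868607 | (1 << 28) = 2798868607 | 268435456 = 3067304063

3067304063


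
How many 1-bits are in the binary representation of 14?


0b1110 has 3 set bits

3


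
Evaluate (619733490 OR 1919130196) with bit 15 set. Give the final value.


Step 1: 619733490 | 1919130196 = 1995701238
Step 2: 1995701238 | (1 << 15) = 1995701238 | 32768 = 1995701238

1995701238


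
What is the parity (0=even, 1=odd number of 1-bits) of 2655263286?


0b10011110010001000001101000110110 has 14 ones => parity 0

0


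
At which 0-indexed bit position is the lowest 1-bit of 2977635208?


0b10110001011110110001101110001000. Lowest set bit at position 3

3


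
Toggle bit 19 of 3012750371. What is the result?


3012750371 ^ (1 << 19) = 3012750371 ^ 524288 = 3013274659

3013274659


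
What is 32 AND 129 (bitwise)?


0b100000 & 0b10000001 = 0b0 = 0

0


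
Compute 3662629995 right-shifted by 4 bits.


0b11011010010011110100110001101011 >> 4 = 0b1101101001001111010011000110 = 228914374

228914374


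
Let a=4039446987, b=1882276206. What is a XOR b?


4039446987 ^ 1882276206 = 2163495077

2163495077


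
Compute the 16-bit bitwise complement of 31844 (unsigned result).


~0b111110001100100 = 0b1000001110011011 = 33691 (16-bit unsigned)

33691


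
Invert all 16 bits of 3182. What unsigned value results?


3182 ^ 65535 = 62353

62353


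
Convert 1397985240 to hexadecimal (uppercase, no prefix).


1397985240 = 53538FD8 hex

53538FD8


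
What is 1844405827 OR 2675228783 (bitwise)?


0b1101101111011110110011001000011 | 0b10011111011101001100000001101111 = 0b11111111111111111110011001101111 = 4294960751

4294960751


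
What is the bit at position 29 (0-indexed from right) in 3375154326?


0b11001001001011001100010010010110, position 29 = 0

0


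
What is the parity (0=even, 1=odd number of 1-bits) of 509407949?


0b11110010111001111001011001101 has 18 ones => parity 0

0


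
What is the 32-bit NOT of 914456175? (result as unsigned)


~0b110110100000010111111001101111 = 0b11001001011111101000000110010000 = 3380511120 (32-bit unsigned)

3380511120


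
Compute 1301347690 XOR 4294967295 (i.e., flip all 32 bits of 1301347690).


1301347690 ^ 4294967295 = 2993619605

2993619605


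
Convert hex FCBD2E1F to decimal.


FCBD2E1F hex = 4240256543 decimal

4240256543


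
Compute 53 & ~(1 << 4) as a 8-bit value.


53 & ~(1 << 4) = 37

37


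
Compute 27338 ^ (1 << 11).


27338 ^ (1 << 11) = 27338 ^ 2048 = 25290

25290


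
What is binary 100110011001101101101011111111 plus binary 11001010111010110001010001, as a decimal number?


100110011001101101101011111111 + 11001010111010110001010001 = 101001100100101000011101010000 = 697468752

697468752


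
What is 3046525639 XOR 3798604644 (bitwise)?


0b10110101100101100100101011000111 ^ 0b11100010011010100001101101100100 = 0b1010111111111000101000110100011 = 1476153763

1476153763


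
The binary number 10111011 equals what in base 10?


10111011 in decimal = 187

187


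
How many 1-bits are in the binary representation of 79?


0b1001111 has 5 set bits

5


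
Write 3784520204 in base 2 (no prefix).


3784520204 = 11100001100100110011001000001100 in binary

11100001100100110011001000001100


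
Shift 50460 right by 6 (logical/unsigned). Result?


0b1100010100011100 >> 6 = 0b1100010100 = 788

788


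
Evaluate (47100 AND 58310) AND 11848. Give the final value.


Step 1: 47100 & 58310 = 41924
Step 2: 41924 & 11848 = 8768

8768


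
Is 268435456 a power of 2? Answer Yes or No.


0b10000000000000000000000000000. Only one bit set => Yes

Yes


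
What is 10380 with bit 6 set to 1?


10380 | (1 << 6) = 10380 | 64 = 10444

10444


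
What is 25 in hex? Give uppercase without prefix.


25 = 19 hex

19


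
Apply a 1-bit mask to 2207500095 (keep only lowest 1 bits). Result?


2207500095 & 1 = 1

1


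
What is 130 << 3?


0b10000010 << 3 = 0b10000010000 = 1040

1040


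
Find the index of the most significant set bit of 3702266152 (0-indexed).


0b11011100101011000001100100101000. Highest set bit at position 31

31


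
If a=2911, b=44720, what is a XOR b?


2911 ^ 44720 = 42479

42479


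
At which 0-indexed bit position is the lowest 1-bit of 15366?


0b11110000000110. Lowest set bit at position 1

1


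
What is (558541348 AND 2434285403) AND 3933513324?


Step 1: 558541348 & 2434285403 = 17312256
Step 2: 17312256 & 3933513324 = 8704

8704


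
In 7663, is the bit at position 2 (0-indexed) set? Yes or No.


0b1110111101111, bit 2 = 1. Yes

Yes


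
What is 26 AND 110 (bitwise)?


0b11010 & 0b1101110 = 0b1010 = 10

10


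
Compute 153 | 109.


0b10011001 | 0b1101101 = 0b11111101 = 253

253


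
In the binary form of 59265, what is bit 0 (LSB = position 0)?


0b1110011110000001, position 0 = 1

1


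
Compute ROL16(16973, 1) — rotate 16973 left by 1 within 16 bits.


Rotate 0b100001001001101 left by 1 (16-bit) = 0b1000010010011010 = 33946

33946


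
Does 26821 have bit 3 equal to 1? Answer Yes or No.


0b110100011000101, bit 3 = 0. No

No


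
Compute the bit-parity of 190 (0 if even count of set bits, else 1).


0b10111110 has 6 ones => parity 0

0


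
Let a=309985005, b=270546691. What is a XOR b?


309985005 ^ 270546691 = 39438830

39438830


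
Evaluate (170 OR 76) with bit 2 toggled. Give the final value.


Step 1: 170 | 76 = 238
Step 2: 238 ^ (1 << 2) = 238 ^ 4 = 234

234


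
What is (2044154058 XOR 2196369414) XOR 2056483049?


Step 1: 2044154058 ^ 2196369414 = 4215185612
Step 2: 4215185612 ^ 2056483049 = 2175651877

2175651877


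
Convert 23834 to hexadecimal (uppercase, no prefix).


23834 = 5D1A hex

5D1A


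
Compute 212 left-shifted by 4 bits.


0b11010100 << 4 = 0b110101000000 = 3392

3392


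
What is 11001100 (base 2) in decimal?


11001100 in decimal = 204

204


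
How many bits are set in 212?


0b11010100 has 4 set bits

4


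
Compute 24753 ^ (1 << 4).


24753 ^ (1 << 4) = 24753 ^ 16 = 24737

24737


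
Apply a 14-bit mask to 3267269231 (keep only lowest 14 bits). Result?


3267269231 & 16383 = 4719

4719


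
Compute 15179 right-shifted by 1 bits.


0b11101101001011 >> 1 = 0b1110110100101 = 7589

7589


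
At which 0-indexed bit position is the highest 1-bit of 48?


0b110000. Highest set bit at position 5

5


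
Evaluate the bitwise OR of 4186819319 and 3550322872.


0b11111001100011011100101011110111 | 0b11010011100111011010000010111000 = 0b11111011100111011110101011111111 = 4221430527

4221430527


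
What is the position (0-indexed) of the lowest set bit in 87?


0b1010111. Lowest set bit at position 0

0


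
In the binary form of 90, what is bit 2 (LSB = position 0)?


0b1011010, position 2 = 0

0


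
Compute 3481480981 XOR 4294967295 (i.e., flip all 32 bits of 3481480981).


3481480981 ^ 4294967295 = 813486314

813486314


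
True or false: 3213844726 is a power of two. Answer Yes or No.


0b10111111100011110110000011110110. Multiple bits set => No

No


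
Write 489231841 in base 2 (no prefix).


489231841 = 11101001010010001010111100001 in binary

11101001010010001010111100001


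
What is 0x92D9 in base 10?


92D9 hex = 37593 decimal

37593


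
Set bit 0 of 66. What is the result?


66 | (1 << 0) = 66 | 1 = 67

67


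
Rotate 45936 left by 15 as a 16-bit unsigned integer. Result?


Rotate 0b1011001101110000 left by 15 (16-bit) = 0b101100110111000 = 22968

22968


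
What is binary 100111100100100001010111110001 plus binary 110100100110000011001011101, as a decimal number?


100111100100100001010111110001 + 110100100110000011001011101 = 101110001001010001110001001110 = 774184014

774184014


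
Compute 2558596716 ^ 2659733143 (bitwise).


0b10011000100000010001011001101100 ^ 0b10011110100010000100111010010111 = 0b110000010010101100011111011 = 101275899

101275899


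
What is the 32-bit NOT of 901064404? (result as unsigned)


~0b110101101101010010011011010100 = 0b11001010010010101101100100101011 = 3393902891 (32-bit unsigned)

3393902891


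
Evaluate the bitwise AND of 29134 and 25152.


0b111000111001110 & 0b110001001000000 = 0b110000001000000 = 24640

24640


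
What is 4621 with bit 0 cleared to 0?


4621 & ~(1 << 0) = 4620

4620


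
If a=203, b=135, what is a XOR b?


203 ^ 135 = 76

76


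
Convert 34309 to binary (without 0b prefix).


34309 = 1000011000000101 in binary

1000011000000101


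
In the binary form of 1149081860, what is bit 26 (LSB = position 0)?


0b1000100011111011001100100000100, position 26 = 1

1


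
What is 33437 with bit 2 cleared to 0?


33437 & ~(1 << 2) = 33433

33433


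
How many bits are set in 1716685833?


0b1100110010100101000110000001001 has 12 set bits

12


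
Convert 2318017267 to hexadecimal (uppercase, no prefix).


2318017267 = 8A2A22F3 hex

8A2A22F3


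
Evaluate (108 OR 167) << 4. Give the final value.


Step 1: 108 | 167 = 239
Step 2: 239 << 4 = 3824

3824


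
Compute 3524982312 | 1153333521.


0b11010010000110101111011000101000 | 0b1000100101111100111100100010001 = 0b11010110101111101111111100111001 = 3602841401

3602841401


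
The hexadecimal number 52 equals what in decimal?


52 hex = 82 decimal

82


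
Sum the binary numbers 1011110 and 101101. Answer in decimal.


1011110 + 101101 = 10001011 = 139

139


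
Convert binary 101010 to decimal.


101010 in decimal = 42

42


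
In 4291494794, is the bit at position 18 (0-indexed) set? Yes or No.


0b11111111110010110000001110001010, bit 18 = 0. No

No


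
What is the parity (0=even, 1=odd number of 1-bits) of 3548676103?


0b11010011100001001000000000000111 has 11 ones => parity 1

1


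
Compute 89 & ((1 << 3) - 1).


89 & 7 = 1

1


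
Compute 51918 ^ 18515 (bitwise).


0b1100101011001110 ^ 0b100100001010011 = 0b1000001010011101 = 33437

33437


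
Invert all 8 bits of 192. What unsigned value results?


192 ^ 255 = 63

63


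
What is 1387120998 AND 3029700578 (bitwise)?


0b1010010101011011100100101100110 & 0b10110100100101011000111111100010 = 0b10000100001011000100101100010 = 277186914

277186914


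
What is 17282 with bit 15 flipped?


17282 ^ (1 << 15) = 17282 ^ 32768 = 50050

50050


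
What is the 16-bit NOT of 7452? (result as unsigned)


~0b1110100011100 = 0b1110001011100011 = 58083 (16-bit unsigned)

58083


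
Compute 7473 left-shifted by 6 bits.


0b1110100110001 << 6 = 0b1110100110001000000 = 478272

478272


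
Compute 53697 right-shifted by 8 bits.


0b1101000111000001 >> 8 = 0b11010001 = 209

209


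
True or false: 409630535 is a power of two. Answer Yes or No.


0b11000011010100111011101000111. Multiple bits set => No

No


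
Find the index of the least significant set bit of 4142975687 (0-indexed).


0b11110110111100001100101011000111. Lowest set bit at position 0

0


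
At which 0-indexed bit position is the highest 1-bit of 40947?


0b1001111111110011. Highest set bit at position 15

15


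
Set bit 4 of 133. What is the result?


133 | (1 << 4) = 133 | 16 = 149

149


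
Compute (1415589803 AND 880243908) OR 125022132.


Step 1: 1415589803 & 880243908 = 341845120
Step 2: 341845120 | 125022132 = 393457588

393457588


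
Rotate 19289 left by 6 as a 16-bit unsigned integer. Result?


Rotate 0b100101101011001 left by 6 (16-bit) = 0b1101011001010010 = 54866

54866


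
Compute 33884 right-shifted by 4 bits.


0b1000010001011100 >> 4 = 0b100001000101 = 2117

2117


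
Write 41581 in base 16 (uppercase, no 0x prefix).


41581 = A26D hex

A26D


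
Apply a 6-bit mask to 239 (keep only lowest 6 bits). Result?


239 & 63 = 47

47


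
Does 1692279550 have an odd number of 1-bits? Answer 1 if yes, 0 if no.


0b1100100110111100010001011111110 has 18 ones => parity 0

0


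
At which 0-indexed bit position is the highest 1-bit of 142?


0b10001110. Highest set bit at position 7

7


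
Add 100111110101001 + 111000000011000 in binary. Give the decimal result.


100111110101001 + 111000000011000 = 1011111111000001 = 49089

49089


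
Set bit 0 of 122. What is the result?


122 | (1 << 0) = 122 | 1 = 123

123


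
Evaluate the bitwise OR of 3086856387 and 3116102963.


0b10110111111111011011000011000011 | 0b10111001101110111111010100110011 = 0b10111111111111111111010111110011 = 3221222899

3221222899


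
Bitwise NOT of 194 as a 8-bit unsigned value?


~0b11000010 = 0b111101 = 61 (8-bit unsigned)

61


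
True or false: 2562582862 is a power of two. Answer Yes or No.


0b10011000101111011110100101001110. Multiple bits set => No

No


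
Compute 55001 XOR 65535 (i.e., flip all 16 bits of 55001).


55001 ^ 65535 = 10534

10534


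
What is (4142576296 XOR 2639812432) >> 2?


Step 1: 4142576296 ^ 2639812432 = 1806886392
Step 2: 1806886392 >> 2 = 451721598

451721598


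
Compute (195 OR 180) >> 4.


Step 1: 195 | 180 = 247
Step 2: 247 >> 4 = 15

15


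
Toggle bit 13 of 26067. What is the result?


26067 ^ (1 << 13) = 26067 ^ 8192 = 17875

17875


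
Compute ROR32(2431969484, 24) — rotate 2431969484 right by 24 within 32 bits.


Rotate 0b10010000111101001110100011001100 right by 24 (32-bit) = 0b11110100111010001100110010010000 = 4108897424

4108897424


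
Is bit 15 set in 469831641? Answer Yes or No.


0b11100000000010000111111011001, bit 15 = 0. No

No


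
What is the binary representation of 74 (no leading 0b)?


74 = 1001010 in binary

1001010


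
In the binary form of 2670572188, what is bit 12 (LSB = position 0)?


0b10011111001011011011001010011100, position 12 = 1

1


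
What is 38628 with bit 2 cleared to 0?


38628 & ~(1 << 2) = 38624

38624


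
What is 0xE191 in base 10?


E191 hex = 57745 decimal

57745


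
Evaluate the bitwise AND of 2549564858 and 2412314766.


0b10010111111101110100010110111010 & 0b10001111110010010000000010001110 = 0b10000111110000010000000010001010 = 2277572746

2277572746


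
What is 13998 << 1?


0b11011010101110 << 1 = 0b110110101011100 = 27996

27996


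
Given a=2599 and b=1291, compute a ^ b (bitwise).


2599 ^ 1291 = 3884

3884


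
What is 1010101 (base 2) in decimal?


1010101 in decimal = 85

85


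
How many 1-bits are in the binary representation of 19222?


0b100101100010110 has 7 set bits

7


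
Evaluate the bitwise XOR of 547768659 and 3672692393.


0b100000101001100100100101010011 ^ 0b11011010111010001101011010101001 = 0b11111010010011101001111111111010 = 4199456762

4199456762


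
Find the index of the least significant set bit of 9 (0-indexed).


0b1001. Lowest set bit at position 0

0


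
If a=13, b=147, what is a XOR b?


13 ^ 147 = 158

158


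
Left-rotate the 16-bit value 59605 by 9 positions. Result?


Rotate 0b1110100011010101 left by 9 (16-bit) = 0b1010101111010001 = 43985

43985


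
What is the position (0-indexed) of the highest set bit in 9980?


0b10011011111100. Highest set bit at position 13

13


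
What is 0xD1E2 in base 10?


D1E2 hex = 53730 decimal

53730


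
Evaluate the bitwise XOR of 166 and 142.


0b10100110 ^ 0b10001110 = 0b101000 = 40

40


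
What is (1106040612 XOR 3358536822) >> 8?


Step 1: 1106040612 ^ 3358536822 = 2311316306
Step 2: 2311316306 >> 8 = 9028579

9028579


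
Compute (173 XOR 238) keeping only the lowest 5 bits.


Step 1: 173 ^ 238 = 67
Step 2: 67 & 31 = 3

3


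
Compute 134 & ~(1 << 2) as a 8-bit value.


134 & ~(1 << 2) = 130

130


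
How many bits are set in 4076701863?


0b11110010111111011000100010100111 has 19 set bits

19


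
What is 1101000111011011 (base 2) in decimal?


1101000111011011 in decimal = 53723

53723


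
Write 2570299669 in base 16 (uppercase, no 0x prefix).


2570299669 = 9933A915 hex

9933A915


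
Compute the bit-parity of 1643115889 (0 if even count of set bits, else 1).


0b1100001111011111111010101110001 has 20 ones => parity 0

0


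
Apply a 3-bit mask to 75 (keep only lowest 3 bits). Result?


75 & 7 = 3

3


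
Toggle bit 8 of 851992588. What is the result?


851992588 ^ (1 << 8) = 851992588 ^ 256 = 851992844

851992844


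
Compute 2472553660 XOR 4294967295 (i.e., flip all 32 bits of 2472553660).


2472553660 ^ 4294967295 = 1822413635

1822413635


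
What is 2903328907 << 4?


0b10101101000011010100100010001011 << 4 = 0b101011010000110101001000100010110000 = 46453262512

46453262512


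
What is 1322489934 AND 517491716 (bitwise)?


0b1001110110100111001100001001110 & 0b11110110110000100110000000100 = 0b1110110100000000100000000100 = 248514564

248514564


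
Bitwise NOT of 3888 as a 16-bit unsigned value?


~0b111100110000 = 0b1111000011001111 = 61647 (16-bit unsigned)

61647


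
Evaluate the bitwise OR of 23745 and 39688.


0b101110011000001 | 0b1001101100001000 = 0b1101111111001001 = 57289

57289


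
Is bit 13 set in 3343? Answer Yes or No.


0b110100001111, bit 13 = 0. No

No


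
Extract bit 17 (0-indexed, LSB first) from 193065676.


0b1011100000011111001011001100, position 17 = 0

0


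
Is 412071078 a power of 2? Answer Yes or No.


0b11000100011111011010010100110. Multiple bits set => No

No


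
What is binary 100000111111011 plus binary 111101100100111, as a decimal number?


100000111111011 + 111101100100111 = 1011110100100010 = 48418

48418


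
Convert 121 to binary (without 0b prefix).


121 = 1111001 in binary

1111001


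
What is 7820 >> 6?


0b1111010001100 >> 6 = 0b1111010 = 122

122


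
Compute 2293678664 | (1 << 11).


2293678664 | (1 << 11) = 2293678664 | 2048 = 2293680712

2293680712


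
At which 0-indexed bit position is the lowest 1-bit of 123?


0b1111011. Lowest set bit at position 0

0


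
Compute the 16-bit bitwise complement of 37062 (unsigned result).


~0b1001000011000110 = 0b110111100111001 = 28473 (16-bit unsigned)

28473


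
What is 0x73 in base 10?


73 hex = 115 decimal

115


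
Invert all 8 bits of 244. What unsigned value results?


244 ^ 255 = 11

11


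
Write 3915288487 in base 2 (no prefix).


3915288487 = 11101001010111101000111110100111 in binary

11101001010111101000111110100111


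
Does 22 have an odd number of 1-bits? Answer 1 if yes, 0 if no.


0b10110 has 3 ones => parity 1

1


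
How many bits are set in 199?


0b11000111 has 5 set bits

5


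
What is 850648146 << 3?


0b110010101100111101110001010010 << 3 = 0b110010101100111101110001010010000 = 6805185168

6805185168


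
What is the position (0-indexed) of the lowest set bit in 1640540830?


0b1100001110010001010101010011110. Lowest set bit at position 1

1


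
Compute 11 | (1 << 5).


11 | (1 << 5) = 11 | 32 = 43

43


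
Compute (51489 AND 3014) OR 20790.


Step 1: 51489 & 3014 = 2304
Step 2: 2304 | 20790 = 22838

22838


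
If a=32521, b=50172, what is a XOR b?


32521 ^ 50172 = 48373

48373


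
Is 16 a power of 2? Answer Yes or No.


0b10000. Only one bit set => Yes

Yes


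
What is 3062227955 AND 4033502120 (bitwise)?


0b10110110100001011110001111110011 & 0b11110000011010100101101110101000 = 0b10110000000000000100001110100000 = 2952807328

2952807328


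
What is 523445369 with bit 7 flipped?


523445369 ^ (1 << 7) = 523445369 ^ 128 = 523445497

523445497


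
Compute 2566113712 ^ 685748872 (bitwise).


0b10011000111100111100100110110000 ^ 0b101000110111111011001010001000 = 0b10110000001011000111101100111000 = 2955705144

2955705144


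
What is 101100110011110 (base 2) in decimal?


101100110011110 in decimal = 22942

22942


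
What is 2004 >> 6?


0b11111010100 >> 6 = 0b11111 = 31

31


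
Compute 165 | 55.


0b10100101 | 0b110111 = 0b10110111 = 183

183


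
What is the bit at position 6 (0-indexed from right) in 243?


0b11110011, position 6 = 1

1


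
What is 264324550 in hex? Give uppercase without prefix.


264324550 = FC145C6 hex

FC145C6


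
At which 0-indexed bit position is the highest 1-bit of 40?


0b101000. Highest set bit at position 5

5


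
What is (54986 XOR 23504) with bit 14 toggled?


Step 1: 54986 ^ 23504 = 36122
Step 2: 36122 ^ (1 << 14) = 36122 ^ 16384 = 52506

52506


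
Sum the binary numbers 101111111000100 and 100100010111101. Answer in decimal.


101111111000100 + 100100010111101 = 1010100010000001 = 43137

43137


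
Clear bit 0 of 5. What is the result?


5 & ~(1 << 0) = 4

4


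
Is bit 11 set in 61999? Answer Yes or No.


0b1111001000101111, bit 11 = 0. No

No


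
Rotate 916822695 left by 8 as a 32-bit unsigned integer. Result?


Rotate 0b110110101001011001101010100111 left by 8 (32-bit) = 0b10100101100110101010011100110110 = 2778375990

2778375990


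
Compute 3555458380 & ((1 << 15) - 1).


3555458380 & 32767 = 32076

32076


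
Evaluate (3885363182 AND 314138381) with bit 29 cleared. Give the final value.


Step 1: 3885363182 & 314138381 = 43077388
Step 2: 43077388 & ~(1 << 29) = 43077388

43077388


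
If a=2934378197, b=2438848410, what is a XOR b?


2934378197 ^ 2438848410 = 1069207887

1069207887


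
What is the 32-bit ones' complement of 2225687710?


2225687710 ^ 4294967295 = 2069279585

2069279585


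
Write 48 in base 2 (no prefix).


48 = 110000 in binary

110000


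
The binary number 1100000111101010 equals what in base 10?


1100000111101010 in decimal = 49642

49642


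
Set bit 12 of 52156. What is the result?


52156 | (1 << 12) = 52156 | 4096 = 56252

56252


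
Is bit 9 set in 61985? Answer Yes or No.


0b1111001000100001, bit 9 = 1. Yes

Yes


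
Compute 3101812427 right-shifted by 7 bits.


0b10111000111000011110011011001011 >> 7 = 0b1011100011100001111001101 = 24232909

24232909


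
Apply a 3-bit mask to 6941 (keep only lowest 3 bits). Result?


6941 & 7 = 5

5


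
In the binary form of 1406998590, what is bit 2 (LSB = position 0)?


0b1010011110111010001100000111110, position 2 = 1

1


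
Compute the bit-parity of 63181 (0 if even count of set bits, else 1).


0b1111011011001101 has 11 ones => parity 1

1


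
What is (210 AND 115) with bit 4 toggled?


Step 1: 210 & 115 = 82
Step 2: 82 ^ (1 << 4) = 82 ^ 16 = 66

66


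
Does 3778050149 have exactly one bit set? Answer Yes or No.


0b11100001001100000111100001100101. Multiple bits set => No

No


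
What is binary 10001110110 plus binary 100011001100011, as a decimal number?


10001110110 + 100011001100011 = 100101011011001 = 19161

19161


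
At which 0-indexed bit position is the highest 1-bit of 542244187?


0b100000010100011111110101011011. Highest set bit at position 29

29


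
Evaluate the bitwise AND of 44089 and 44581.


0b1010110000111001 & 0b1010111000100101 = 0b1010110000100001 = 44065

44065


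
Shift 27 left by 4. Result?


0b11011 << 4 = 0b110110000 = 432

432


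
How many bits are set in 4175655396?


0b11111000111000110111000111100100 has 18 set bits

18


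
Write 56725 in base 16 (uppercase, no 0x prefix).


56725 = DD95 hex

DD95


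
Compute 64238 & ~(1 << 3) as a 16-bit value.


64238 & ~(1 << 3) = 64230

64230


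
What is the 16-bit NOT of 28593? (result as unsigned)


~0b110111110110001 = 0b1001000001001110 = 36942 (16-bit unsigned)

36942


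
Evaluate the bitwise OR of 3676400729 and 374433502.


0b11011011001000010110110001011001 | 0b10110010100010110011011011110 = 0b11011111011100010110111011011111 = 3748753119

3748753119


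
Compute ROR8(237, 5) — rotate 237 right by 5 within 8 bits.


Rotate 0b11101101 right by 5 (8-bit) = 0b1101111 = 111

111


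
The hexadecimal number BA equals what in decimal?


BA hex = 186 decimal

186


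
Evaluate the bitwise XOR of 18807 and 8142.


0b100100101110111 ^ 0b1111111001110 = 0b101011010111001 = 22201

22201


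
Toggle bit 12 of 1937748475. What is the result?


1937748475 ^ (1 << 12) = 1937748475 ^ 4096 = 1937744379

1937744379


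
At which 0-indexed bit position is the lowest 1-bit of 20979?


0b101000111110011. Lowest set bit at position 0

0


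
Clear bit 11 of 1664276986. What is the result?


1664276986 & ~(1 << 11) = 1664274938

1664274938


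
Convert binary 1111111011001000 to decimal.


1111111011001000 in decimal = 65224

65224


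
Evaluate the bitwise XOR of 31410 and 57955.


0b111101010110010 ^ 0b1110001001100011 = 0b1001100011010001 = 39121

39121


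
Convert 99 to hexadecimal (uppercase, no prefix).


99 = 63 hex

63


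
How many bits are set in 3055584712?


0b10110110001000001000010111001000 has 12 set bits

12


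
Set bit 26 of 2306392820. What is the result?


2306392820 | (1 << 26) = 2306392820 | 67108864 = 2373501684

2373501684


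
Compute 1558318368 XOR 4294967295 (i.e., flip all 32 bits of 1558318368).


1558318368 ^ 4294967295 = 2736648927

2736648927


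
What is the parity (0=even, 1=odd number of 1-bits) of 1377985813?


0b1010010001000100110010100010101 has 12 ones => parity 0

0


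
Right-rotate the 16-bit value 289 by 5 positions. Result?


Rotate 0b100100001 right by 5 (16-bit) = 0b100000001001 = 2057

2057


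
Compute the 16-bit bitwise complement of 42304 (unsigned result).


~0b1010010101000000 = 0b101101010111111 = 23231 (16-bit unsigned)

23231


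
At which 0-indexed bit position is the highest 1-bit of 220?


0b11011100. Highest set bit at position 7

7


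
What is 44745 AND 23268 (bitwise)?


0b1010111011001001 & 0b101101011100100 = 0b101011000000 = 2752

2752


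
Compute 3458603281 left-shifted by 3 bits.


0b11001110001001100001100100010001 << 3 = 0b11001110001001100001100100010001000 = 27668826248

27668826248


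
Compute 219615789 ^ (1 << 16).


219615789 ^ (1 << 16) = 219615789 ^ 65536 = 219550253

219550253


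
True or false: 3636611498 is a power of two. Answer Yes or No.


0b11011000110000100100100110101010. Multiple bits set => No

No


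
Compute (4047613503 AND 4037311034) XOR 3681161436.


Step 1: 4047613503 & 4037311034 = 4026542650
Step 2: 4026542650 ^ 3681161436 = 728382182

728382182


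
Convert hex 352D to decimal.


352D hex = 13613 decimal

13613


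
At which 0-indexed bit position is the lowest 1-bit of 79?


0b1001111. Lowest set bit at position 0

0


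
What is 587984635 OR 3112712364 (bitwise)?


0b100011000010111110111011111011 | 0b10111001100010000011100010101100 = 0b10111011100010111111111011111111 = 3146514175

3146514175


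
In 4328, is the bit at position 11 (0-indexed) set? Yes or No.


0b1000011101000, bit 11 = 0. No

No


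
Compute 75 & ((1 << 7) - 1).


75 & 127 = 75

75


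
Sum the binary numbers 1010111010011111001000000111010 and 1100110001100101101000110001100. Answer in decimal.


1010111010011111001000000111010 + 1100110001100101101000110001100 = 10111101100000100110000111000110 = 3179438534

3179438534


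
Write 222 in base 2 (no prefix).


222 = 11011110 in binary

11011110


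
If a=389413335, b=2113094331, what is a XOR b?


389413335 ^ 2113094331 = 1791409004

1791409004


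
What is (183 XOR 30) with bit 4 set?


Step 1: 183 ^ 30 = 169
Step 2: 169 | (1 << 4) = 169 | 16 = 185

185


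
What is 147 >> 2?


0b10010011 >> 2 = 0b100100 = 36

36


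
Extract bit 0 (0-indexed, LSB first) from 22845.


0b101100100111101, position 0 = 1

1


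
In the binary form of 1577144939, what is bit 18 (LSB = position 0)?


0b1011110000000010101001001101011, position 18 = 0

0


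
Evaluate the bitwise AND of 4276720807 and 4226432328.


0b11111110111010011001010010100111 & 0b11111011111010100011110101001000 = 0b11111010111010000001010000000000 = 4209513472

4209513472


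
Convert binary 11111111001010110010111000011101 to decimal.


11111111001010110010111000011101 in decimal = 4281019933

4281019933


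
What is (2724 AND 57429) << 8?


Step 1: 2724 & 57429 = 4
Step 2: 4 << 8 = 1024

1024


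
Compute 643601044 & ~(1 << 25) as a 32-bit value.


643601044 & ~(1 << 25) = 610046612

610046612


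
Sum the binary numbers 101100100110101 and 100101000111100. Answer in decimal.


101100100110101 + 100101000111100 = 1010001101110001 = 41841

41841


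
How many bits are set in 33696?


0b1000001110100000 has 5 set bits

5


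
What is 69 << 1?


0b1000101 << 1 = 0b10001010 = 138

138


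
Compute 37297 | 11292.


0b1001000110110001 | 0b10110000011100 = 0b1011110110111101 = 48573

48573


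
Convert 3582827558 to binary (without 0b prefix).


3582827558 = 11010101100011011001110000100110 in binary

11010101100011011001110000100110


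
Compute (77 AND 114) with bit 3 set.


Step 1: 77 & 114 = 64
Step 2: 64 | (1 << 3) = 64 | 8 = 72

72


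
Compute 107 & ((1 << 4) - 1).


107 & 15 = 11

11


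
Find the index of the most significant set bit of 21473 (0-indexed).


0b101001111100001. Highest set bit at position 14

14


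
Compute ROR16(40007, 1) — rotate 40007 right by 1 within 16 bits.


Rotate 0b1001110001000111 right by 1 (16-bit) = 0b1100111000100011 = 52771

52771


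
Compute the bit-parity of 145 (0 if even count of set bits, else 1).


0b10010001 has 3 ones => parity 1

1


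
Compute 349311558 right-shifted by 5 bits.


0b10100110100100001001001000110 >> 5 = 0b101001101001000010010010 = 10915986

10915986


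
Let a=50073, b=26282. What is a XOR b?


50073 ^ 26282 = 42291

42291


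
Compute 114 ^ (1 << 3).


114 ^ (1 << 3) = 114 ^ 8 = 122

122


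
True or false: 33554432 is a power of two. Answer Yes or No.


0b10000000000000000000000000. Only one bit set => Yes

Yes


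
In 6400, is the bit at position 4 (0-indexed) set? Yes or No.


0b1100100000000, bit 4 = 0. No

No


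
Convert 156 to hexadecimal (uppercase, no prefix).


156 = 9C hex

9C


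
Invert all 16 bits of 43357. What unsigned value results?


43357 ^ 65535 = 22178

22178


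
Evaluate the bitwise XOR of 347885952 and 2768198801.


0b10100101111000101000110000000 ^ 0b10100100111111110101110010010001 = 0b10110000010000110000110100010001 = 2957184273

2957184273


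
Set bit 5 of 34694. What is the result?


34694 | (1 << 5) = 34694 | 32 = 34726

34726


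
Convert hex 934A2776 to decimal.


934A2776 hex = 2471110518 decimal

2471110518


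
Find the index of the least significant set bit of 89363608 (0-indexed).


0b101010100111001010010011000. Lowest set bit at position 3

3


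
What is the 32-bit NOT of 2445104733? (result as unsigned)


~0b10010001101111010101011001011101 = 0b1101110010000101010100110100010 = 1849862562 (32-bit unsigned)

1849862562


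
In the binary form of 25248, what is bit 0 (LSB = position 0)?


0b110001010100000, position 0 = 0

0


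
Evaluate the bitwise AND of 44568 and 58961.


0b1010111000011000 & 0b1110011001010001 = 0b1010011000010000 = 42512

42512


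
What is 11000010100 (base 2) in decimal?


11000010100 in decimal = 1556

1556


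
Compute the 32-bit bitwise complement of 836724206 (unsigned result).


~0b110001110111110110010111101110 = 0b11001110001000001001101000010001 = 3458243089 (32-bit unsigned)

3458243089


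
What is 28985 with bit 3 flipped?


28985 ^ (1 << 3) = 28985 ^ 8 = 28977

28977


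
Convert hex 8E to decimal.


8E hex = 142 decimal

142


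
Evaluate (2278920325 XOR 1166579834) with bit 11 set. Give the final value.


Step 1: 2278920325 ^ 1166579834 = 3260877055
Step 2: 3260877055 | (1 << 11) = 3260877055 | 2048 = 3260877055

3260877055


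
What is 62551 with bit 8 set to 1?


62551 | (1 << 8) = 62551 | 256 = 62807

62807


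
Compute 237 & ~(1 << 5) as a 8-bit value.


237 & ~(1 << 5) = 205

205


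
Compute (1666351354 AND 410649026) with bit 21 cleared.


Step 1: 1666351354 & 410649026 = 5374146
Step 2: 5374146 & ~(1 << 21) = 5374146

5374146


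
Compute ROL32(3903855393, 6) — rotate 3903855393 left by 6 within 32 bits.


Rotate 0b11101000101100000001101100100001 left by 6 (32-bit) = 0b101100000001101100100001111010 = 738642042

738642042


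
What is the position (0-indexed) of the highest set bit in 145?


0b10010001. Highest set bit at position 7

7


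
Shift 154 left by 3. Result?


0b10011010 << 3 = 0b10011010000 = 1232

1232


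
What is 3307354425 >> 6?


0b11000101001000100011100100111001 >> 6 = 0b11000101001000100011100100 = 51677412

51677412


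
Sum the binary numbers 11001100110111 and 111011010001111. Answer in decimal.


11001100110111 + 111011010001111 = 1010100111000110 = 43462

43462


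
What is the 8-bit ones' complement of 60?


60 ^ 255 = 195

195


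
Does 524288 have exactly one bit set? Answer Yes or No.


0b10000000000000000000. Only one bit set => Yes

Yes


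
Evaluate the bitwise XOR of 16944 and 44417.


0b100001000110000 ^ 0b1010110110000001 = 0b1110111110110001 = 61361

61361


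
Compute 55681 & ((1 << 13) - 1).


55681 & 8191 = 6529

6529


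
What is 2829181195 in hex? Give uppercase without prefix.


2829181195 = A8A1E10B hex

A8A1E10B


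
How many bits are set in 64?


0b1000000 has 1 set bits

1


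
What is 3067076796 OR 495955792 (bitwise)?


0b10110110110011111110000010111100 | 0b11101100011111010111101010000 = 0b10111111110011111110111111111100 = 3218075644

3218075644


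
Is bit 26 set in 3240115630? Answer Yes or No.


0b11000001001000000011110110101110, bit 26 = 0. No

No


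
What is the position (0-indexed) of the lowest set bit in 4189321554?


0b11111001101100111111100101010010. Lowest set bit at position 1

1


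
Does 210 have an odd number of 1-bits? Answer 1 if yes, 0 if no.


0b11010010 has 4 ones => parity 0

0


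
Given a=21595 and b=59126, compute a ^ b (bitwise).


21595 ^ 59126 = 45741

45741


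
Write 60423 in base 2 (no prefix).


60423 = 1110110000000111 in binary

1110110000000111


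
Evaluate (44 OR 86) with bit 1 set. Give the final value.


Step 1: 44 | 86 = 126
Step 2: 126 | (1 << 1) = 126 | 2 = 126

126


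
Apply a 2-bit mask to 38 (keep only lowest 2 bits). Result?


38 & 3 = 2

2


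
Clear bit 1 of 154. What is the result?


154 & ~(1 << 1) = 152

152


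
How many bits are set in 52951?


0b1100111011010111 has 11 set bits

11


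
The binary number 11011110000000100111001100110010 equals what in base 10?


11011110000000100111001100110010 in decimal = 3724702514

3724702514


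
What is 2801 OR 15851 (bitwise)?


0b101011110001 | 0b11110111101011 = 0b11111111111011 = 16379

16379


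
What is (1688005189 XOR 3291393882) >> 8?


Step 1: 1688005189 ^ 3291393882 = 2696037663
Step 2: 2696037663 >> 8 = 10531397

10531397


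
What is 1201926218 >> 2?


0b1000111101000111111000001001010 >> 2 = 0b10001111010001111110000010010 = 300481554

300481554


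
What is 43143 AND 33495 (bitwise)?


0b1010100010000111 & 0b1000001011010111 = 0b1000000010000111 = 32903

32903


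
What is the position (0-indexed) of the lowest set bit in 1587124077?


0b1011110100110011001011101101101. Lowest set bit at position 0

0


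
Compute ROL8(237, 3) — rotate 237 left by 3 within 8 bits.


Rotate 0b11101101 left by 3 (8-bit) = 0b1101111 = 111

111


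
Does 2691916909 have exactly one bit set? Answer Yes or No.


0b10100000011100110110010001101101. Multiple bits set => No

No


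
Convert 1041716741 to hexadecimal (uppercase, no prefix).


1041716741 = 3E175605 hex

3E175605


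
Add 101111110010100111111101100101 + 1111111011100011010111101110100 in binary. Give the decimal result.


101111110010100111111101100101 + 1111111011100011010111101110100 = 10101111001111000010111011011001 = 2939956953

2939956953


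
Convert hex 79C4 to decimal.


79C4 hex = 31172 decimal

31172


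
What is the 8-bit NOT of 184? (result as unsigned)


~0b10111000 = 0b1000111 = 71 (8-bit unsigned)

71


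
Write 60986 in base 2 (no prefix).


60986 = 1110111000111010 in binary

1110111000111010


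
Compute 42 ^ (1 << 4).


42 ^ (1 << 4) = 42 ^ 16 = 58

58


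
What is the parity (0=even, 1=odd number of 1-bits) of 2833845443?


0b10101000111010010000110011000011 has 14 ones => parity 0

0


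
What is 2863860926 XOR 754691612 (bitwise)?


0b10101010101100110000110010111110 ^ 0b101100111110111010111000011100 = 0b10000110010010001010001010100010 = 2252907170

2252907170


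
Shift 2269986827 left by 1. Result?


0b10000111010011010100000000001011 << 1 = 0b100001110100110101000000000010110 = 4539973654

4539973654


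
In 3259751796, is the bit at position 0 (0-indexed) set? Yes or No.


0b11000010010010111101110101110100, bit 0 = 0. No

No


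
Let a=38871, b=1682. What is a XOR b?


38871 ^ 1682 = 37189

37189


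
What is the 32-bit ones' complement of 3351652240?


3351652240 ^ 4294967295 = 943315055

943315055


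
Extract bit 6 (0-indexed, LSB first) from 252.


0b11111100, position 6 = 1

1


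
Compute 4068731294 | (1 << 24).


4068731294 | (1 << 24) = 4068731294 | 16777216 = 4085508510

4085508510


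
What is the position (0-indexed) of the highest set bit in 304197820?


0b10010001000011011000010111100. Highest set bit at position 28

28


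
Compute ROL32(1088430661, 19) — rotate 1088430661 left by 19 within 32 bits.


Rotate 0b1000000111000000010001001000101 left by 19 (32-bit) = 0b10010001010100000011100000001 = 304744193

304744193
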